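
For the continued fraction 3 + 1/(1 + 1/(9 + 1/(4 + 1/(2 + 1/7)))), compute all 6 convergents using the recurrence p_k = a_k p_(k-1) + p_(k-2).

Using the convergent recurrence p_i = a_i*p_{i-1} + p_{i-2}, q_i = a_i*q_{i-1} + q_{i-2} with p_{-2}=0, p_{-1}=1, q_{-2}=1, q_{-1}=0:
  i=0: a_0=3, p_0 = 3*1 + 0 = 3, q_0 = 3*0 + 1 = 1.
  i=1: a_1=1, p_1 = 1*3 + 1 = 4, q_1 = 1*1 + 0 = 1.
  i=2: a_2=9, p_2 = 9*4 + 3 = 39, q_2 = 9*1 + 1 = 10.
  i=3: a_3=4, p_3 = 4*39 + 4 = 160, q_3 = 4*10 + 1 = 41.
  i=4: a_4=2, p_4 = 2*160 + 39 = 359, q_4 = 2*41 + 10 = 92.
  i=5: a_5=7, p_5 = 7*359 + 160 = 2673, q_5 = 7*92 + 41 = 685.

3/1, 4/1, 39/10, 160/41, 359/92, 2673/685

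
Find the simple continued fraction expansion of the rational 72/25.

Run the Euclidean algorithm on 72 and 25; the successive quotients are the partial quotients a_0, a_1, ... (each step inverts the fractional part left over by the previous one):
  72 = 2*25 + 22, so a_0 = 2.
  25 = 1*22 + 3, so a_1 = 1.
  22 = 7*3 + 1, so a_2 = 7.
  3 = 3*1 + 0, so a_3 = 3.
The remainder reaches 0 after 4 divisions, so the expansion has 4 partial quotients, read off in order.

[2; 1, 7, 3]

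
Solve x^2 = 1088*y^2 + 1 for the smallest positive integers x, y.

First expand sqrt(1088) as a continued fraction. With x_i = (sqrt(1088) + m_i)/d_i and (m_0, d_0) = (0, 1): a_0 = floor(sqrt(1088)) = 32, since 32^2 = 1024 <= 1088 < 1089 = 33^2.
Iterate m_{i+1} = d_i*a_i - m_i, d_{i+1} = (1088 - m_{i+1}^2)/d_i, a_{i+1} = floor((a_0 + m_{i+1})/d_{i+1}):
  m_1 = 1*32 - 0 = 32, d_1 = (1088 - 32^2)/1 = 64/1 = 64, a_1 = floor((32 + 32)/64) = 1.
  m_2 = 64*1 - 32 = 32, d_2 = (1088 - 32^2)/64 = 64/64 = 1, a_2 = floor((32 + 32)/1) = 64.
  m_3 = 1*64 - 32 = 32, d_3 = (1088 - 32^2)/1 = 64/1 = 64: (m_3, d_3) = (m_1, d_1) = (32, 64), so from here the quotients repeat a_1, a_2; the period length is 2.
So sqrt(1088) = [32; (1, 64)] with period length k = 2.
k is even, so the fundamental solution of x^2 - 1088y^2 = 1 is (p_{k-1}, q_{k-1}) = (p_1, q_1); compute convergents through index 1.
Convergents (p_i = a_i*p_{i-1} + p_{i-2}, q_i = a_i*q_{i-1} + q_{i-2} with p_{-2}=0, p_{-1}=1, q_{-2}=1, q_{-1}=0):
  i=0: a_0=32, p_0 = 32*1 + 0 = 32, q_0 = 32*0 + 1 = 1.
  i=1: a_1=1, p_1 = 1*32 + 1 = 33, q_1 = 1*1 + 0 = 1.
Check: 33^2 - 1088*1^2 = 1089 - 1088 = 1, so (x, y) = (33, 1) solves the equation, and by the theorem it is the least positive solution.

(x, y) = (33, 1)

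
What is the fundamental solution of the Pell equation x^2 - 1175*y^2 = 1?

First expand sqrt(1175) as a continued fraction. With x_i = (sqrt(1175) + m_i)/d_i and (m_0, d_0) = (0, 1): a_0 = floor(sqrt(1175)) = 34, since 34^2 = 1156 <= 1175 < 1225 = 35^2.
Iterate m_{i+1} = d_i*a_i - m_i, d_{i+1} = (1175 - m_{i+1}^2)/d_i, a_{i+1} = floor((a_0 + m_{i+1})/d_{i+1}):
  m_1 = 1*34 - 0 = 34, d_1 = (1175 - 34^2)/1 = 19/1 = 19, a_1 = floor((34 + 34)/19) = 3.
  m_2 = 19*3 - 34 = 23, d_2 = (1175 - 23^2)/19 = 646/19 = 34, a_2 = floor((34 + 23)/34) = 1.
  m_3 = 34*1 - 23 = 11, d_3 = (1175 - 11^2)/34 = 1054/34 = 31, a_3 = floor((34 + 11)/31) = 1.
  m_4 = 31*1 - 11 = 20, d_4 = (1175 - 20^2)/31 = 775/31 = 25, a_4 = floor((34 + 20)/25) = 2.
  m_5 = 25*2 - 20 = 30, d_5 = (1175 - 30^2)/25 = 275/25 = 11, a_5 = floor((34 + 30)/11) = 5.
  m_6 = 11*5 - 30 = 25, d_6 = (1175 - 25^2)/11 = 550/11 = 50, a_6 = floor((34 + 25)/50) = 1.
  m_7 = 50*1 - 25 = 25, d_7 = (1175 - 25^2)/50 = 550/50 = 11, a_7 = floor((34 + 25)/11) = 5.
  m_8 = 11*5 - 25 = 30, d_8 = (1175 - 30^2)/11 = 275/11 = 25, a_8 = floor((34 + 30)/25) = 2.
  m_9 = 25*2 - 30 = 20, d_9 = (1175 - 20^2)/25 = 775/25 = 31, a_9 = floor((34 + 20)/31) = 1.
  m_10 = 31*1 - 20 = 11, d_10 = (1175 - 11^2)/31 = 1054/31 = 34, a_10 = floor((34 + 11)/34) = 1.
  m_11 = 34*1 - 11 = 23, d_11 = (1175 - 23^2)/34 = 646/34 = 19, a_11 = floor((34 + 23)/19) = 3.
  m_12 = 19*3 - 23 = 34, d_12 = (1175 - 34^2)/19 = 19/19 = 1, a_12 = floor((34 + 34)/1) = 68.
  m_13 = 1*68 - 34 = 34, d_13 = (1175 - 34^2)/1 = 19/1 = 19: (m_13, d_13) = (m_1, d_1) = (34, 19), so from here the quotients repeat a_1, ..., a_12; the period length is 12.
So sqrt(1175) = [34; (3, 1, 1, 2, 5, 1, 5, 2, 1, 1, 3, 68)] with period length k = 12.
k is even, so the fundamental solution of x^2 - 1175y^2 = 1 is (p_{k-1}, q_{k-1}) = (p_11, q_11); compute convergents through index 11.
Convergents (p_i = a_i*p_{i-1} + p_{i-2}, q_i = a_i*q_{i-1} + q_{i-2} with p_{-2}=0, p_{-1}=1, q_{-2}=1, q_{-1}=0):
  i=0: a_0=34, p_0 = 34*1 + 0 = 34, q_0 = 34*0 + 1 = 1.
  i=1: a_1=3, p_1 = 3*34 + 1 = 103, q_1 = 3*1 + 0 = 3.
  i=2: a_2=1, p_2 = 1*103 + 34 = 137, q_2 = 1*3 + 1 = 4.
  i=3: a_3=1, p_3 = 1*137 + 103 = 240, q_3 = 1*4 + 3 = 7.
  i=4: a_4=2, p_4 = 2*240 + 137 = 617, q_4 = 2*7 + 4 = 18.
  i=5: a_5=5, p_5 = 5*617 + 240 = 3325, q_5 = 5*18 + 7 = 97.
  i=6: a_6=1, p_6 = 1*3325 + 617 = 3942, q_6 = 1*97 + 18 = 115.
  i=7: a_7=5, p_7 = 5*3942 + 3325 = 23035, q_7 = 5*115 + 97 = 672.
  i=8: a_8=2, p_8 = 2*23035 + 3942 = 50012, q_8 = 2*672 + 115 = 1459.
  i=9: a_9=1, p_9 = 1*50012 + 23035 = 73047, q_9 = 1*1459 + 672 = 2131.
  i=10: a_10=1, p_10 = 1*73047 + 50012 = 123059, q_10 = 1*2131 + 1459 = 3590.
  i=11: a_11=3, p_11 = 3*123059 + 73047 = 442224, q_11 = 3*3590 + 2131 = 12901.
Check: 442224^2 - 1175*12901^2 = 195562066176 - 195562066175 = 1, so (x, y) = (442224, 12901) solves the equation, and by the theorem it is the least positive solution.

(x, y) = (442224, 12901)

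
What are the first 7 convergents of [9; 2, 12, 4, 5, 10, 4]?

9/1, 19/2, 237/25, 967/102, 5072/535, 51687/5452, 211820/22343

Using the convergent recurrence p_i = a_i*p_{i-1} + p_{i-2}, q_i = a_i*q_{i-1} + q_{i-2} with p_{-2}=0, p_{-1}=1, q_{-2}=1, q_{-1}=0:
  i=0: a_0=9, p_0 = 9*1 + 0 = 9, q_0 = 9*0 + 1 = 1.
  i=1: a_1=2, p_1 = 2*9 + 1 = 19, q_1 = 2*1 + 0 = 2.
  i=2: a_2=12, p_2 = 12*19 + 9 = 237, q_2 = 12*2 + 1 = 25.
  i=3: a_3=4, p_3 = 4*237 + 19 = 967, q_3 = 4*25 + 2 = 102.
  i=4: a_4=5, p_4 = 5*967 + 237 = 5072, q_4 = 5*102 + 25 = 535.
  i=5: a_5=10, p_5 = 10*5072 + 967 = 51687, q_5 = 10*535 + 102 = 5452.
  i=6: a_6=4, p_6 = 4*51687 + 5072 = 211820, q_6 = 4*5452 + 535 = 22343.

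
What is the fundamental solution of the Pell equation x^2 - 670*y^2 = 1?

(x, y) = (5791211, 223734)

First expand sqrt(670) as a continued fraction. With x_i = (sqrt(670) + m_i)/d_i and (m_0, d_0) = (0, 1): a_0 = floor(sqrt(670)) = 25, since 25^2 = 625 <= 670 < 676 = 26^2.
Iterate m_{i+1} = d_i*a_i - m_i, d_{i+1} = (670 - m_{i+1}^2)/d_i, a_{i+1} = floor((a_0 + m_{i+1})/d_{i+1}):
  m_1 = 1*25 - 0 = 25, d_1 = (670 - 25^2)/1 = 45/1 = 45, a_1 = floor((25 + 25)/45) = 1.
  m_2 = 45*1 - 25 = 20, d_2 = (670 - 20^2)/45 = 270/45 = 6, a_2 = floor((25 + 20)/6) = 7.
  m_3 = 6*7 - 20 = 22, d_3 = (670 - 22^2)/6 = 186/6 = 31, a_3 = floor((25 + 22)/31) = 1.
  m_4 = 31*1 - 22 = 9, d_4 = (670 - 9^2)/31 = 589/31 = 19, a_4 = floor((25 + 9)/19) = 1.
  m_5 = 19*1 - 9 = 10, d_5 = (670 - 10^2)/19 = 570/19 = 30, a_5 = floor((25 + 10)/30) = 1.
  m_6 = 30*1 - 10 = 20, d_6 = (670 - 20^2)/30 = 270/30 = 9, a_6 = floor((25 + 20)/9) = 5.
  m_7 = 9*5 - 20 = 25, d_7 = (670 - 25^2)/9 = 45/9 = 5, a_7 = floor((25 + 25)/5) = 10.
  m_8 = 5*10 - 25 = 25, d_8 = (670 - 25^2)/5 = 45/5 = 9, a_8 = floor((25 + 25)/9) = 5.
  m_9 = 9*5 - 25 = 20, d_9 = (670 - 20^2)/9 = 270/9 = 30, a_9 = floor((25 + 20)/30) = 1.
  m_10 = 30*1 - 20 = 10, d_10 = (670 - 10^2)/30 = 570/30 = 19, a_10 = floor((25 + 10)/19) = 1.
  m_11 = 19*1 - 10 = 9, d_11 = (670 - 9^2)/19 = 589/19 = 31, a_11 = floor((25 + 9)/31) = 1.
  m_12 = 31*1 - 9 = 22, d_12 = (670 - 22^2)/31 = 186/31 = 6, a_12 = floor((25 + 22)/6) = 7.
  m_13 = 6*7 - 22 = 20, d_13 = (670 - 20^2)/6 = 270/6 = 45, a_13 = floor((25 + 20)/45) = 1.
  m_14 = 45*1 - 20 = 25, d_14 = (670 - 25^2)/45 = 45/45 = 1, a_14 = floor((25 + 25)/1) = 50.
  m_15 = 1*50 - 25 = 25, d_15 = (670 - 25^2)/1 = 45/1 = 45: (m_15, d_15) = (m_1, d_1) = (25, 45), so from here the quotients repeat a_1, ..., a_14; the period length is 14.
So sqrt(670) = [25; (1, 7, 1, 1, 1, 5, 10, 5, 1, 1, 1, 7, 1, 50)] with period length k = 14.
k is even, so the fundamental solution of x^2 - 670y^2 = 1 is (p_{k-1}, q_{k-1}) = (p_13, q_13); compute convergents through index 13.
Convergents (p_i = a_i*p_{i-1} + p_{i-2}, q_i = a_i*q_{i-1} + q_{i-2} with p_{-2}=0, p_{-1}=1, q_{-2}=1, q_{-1}=0):
  i=0: a_0=25, p_0 = 25*1 + 0 = 25, q_0 = 25*0 + 1 = 1.
  i=1: a_1=1, p_1 = 1*25 + 1 = 26, q_1 = 1*1 + 0 = 1.
  i=2: a_2=7, p_2 = 7*26 + 25 = 207, q_2 = 7*1 + 1 = 8.
  i=3: a_3=1, p_3 = 1*207 + 26 = 233, q_3 = 1*8 + 1 = 9.
  i=4: a_4=1, p_4 = 1*233 + 207 = 440, q_4 = 1*9 + 8 = 17.
  i=5: a_5=1, p_5 = 1*440 + 233 = 673, q_5 = 1*17 + 9 = 26.
  i=6: a_6=5, p_6 = 5*673 + 440 = 3805, q_6 = 5*26 + 17 = 147.
  i=7: a_7=10, p_7 = 10*3805 + 673 = 38723, q_7 = 10*147 + 26 = 1496.
  i=8: a_8=5, p_8 = 5*38723 + 3805 = 197420, q_8 = 5*1496 + 147 = 7627.
  i=9: a_9=1, p_9 = 1*197420 + 38723 = 236143, q_9 = 1*7627 + 1496 = 9123.
  i=10: a_10=1, p_10 = 1*236143 + 197420 = 433563, q_10 = 1*9123 + 7627 = 16750.
  i=11: a_11=1, p_11 = 1*433563 + 236143 = 669706, q_11 = 1*16750 + 9123 = 25873.
  i=12: a_12=7, p_12 = 7*669706 + 433563 = 5121505, q_12 = 7*25873 + 16750 = 197861.
  i=13: a_13=1, p_13 = 1*5121505 + 669706 = 5791211, q_13 = 1*197861 + 25873 = 223734.
Check: 5791211^2 - 670*223734^2 = 33538124846521 - 33538124846520 = 1, so (x, y) = (5791211, 223734) solves the equation, and by the theorem it is the least positive solution.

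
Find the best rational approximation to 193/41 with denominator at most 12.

33/7

Expand x = 193/41 as a continued fraction with the Euclidean algorithm:
  193 = 4*41 + 29, so a_0 = 4.
  41 = 1*29 + 12, so a_1 = 1.
  29 = 2*12 + 5, so a_2 = 2.
  12 = 2*5 + 2, so a_3 = 2.
  5 = 2*2 + 1, so a_4 = 2.
  2 = 2*1 + 0, so a_5 = 2.
so x = [4; 1, 2, 2, 2, 2].
Convergents (p_i = a_i*p_{i-1} + p_{i-2}, q_i = a_i*q_{i-1} + q_{i-2} with p_{-2}=0, p_{-1}=1, q_{-2}=1, q_{-1}=0), until the denominator exceeds 12:
  i=0: a_0=4, p_0 = 4*1 + 0 = 4, q_0 = 4*0 + 1 = 1.
  i=1: a_1=1, p_1 = 1*4 + 1 = 5, q_1 = 1*1 + 0 = 1.
  i=2: a_2=2, p_2 = 2*5 + 4 = 14, q_2 = 2*1 + 1 = 3.
  i=3: a_3=2, p_3 = 2*14 + 5 = 33, q_3 = 2*3 + 1 = 7.
  i=4: a_4=2, p_4 = 2*33 + 14 = 80, q_4 = 2*7 + 3 = 17.
q_4 = 17 > 12, so the last convergent with denominator <= 12 is p_3/q_3 = 33/7.
The closest fraction with denominator <= 12 is either p_3/q_3 or the intermediate fraction (k*p_3 + p_2)/(k*q_3 + q_2) with the largest k >= 1 whose denominator stays <= 12; these approach x as k grows, and every other convergent or intermediate fraction in range is farther away.
Largest k: floor((12 - q_2)/q_3) = floor((12 - 3)/7) = 1.
That gives (1*33 + 14)/(1*7 + 3) = 47/10.
Compare the errors: |x - 33/7| = |193*7 - 33*41|/(41*7) = 2/287, and |x - 47/10| = |193*10 - 47*41|/(41*10) = 3/410.
Cross-multiplying, 2*410 = 820 < 861 = 3*287, so 2/287 is smaller: the convergent 33/7 is closer to x than 47/10.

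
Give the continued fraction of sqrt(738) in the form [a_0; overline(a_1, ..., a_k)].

[27; overline(6, 54)]

Write x_i = (sqrt(738) + m_i)/d_i with (m_0, d_0) = (0, 1). a_0 = floor(sqrt(738)) = 27, since 27^2 = 729 <= 738 < 784 = 28^2.
Iterate m_{i+1} = d_i*a_i - m_i, d_{i+1} = (738 - m_{i+1}^2)/d_i, a_{i+1} = floor((a_0 + m_{i+1})/d_{i+1}):
  m_1 = 1*27 - 0 = 27, d_1 = (738 - 27^2)/1 = 9/1 = 9, a_1 = floor((27 + 27)/9) = 6.
  m_2 = 9*6 - 27 = 27, d_2 = (738 - 27^2)/9 = 9/9 = 1, a_2 = floor((27 + 27)/1) = 54.
  m_3 = 1*54 - 27 = 27, d_3 = (738 - 27^2)/1 = 9/1 = 9: (m_3, d_3) = (m_1, d_1) = (27, 9), so from here the quotients repeat a_1, a_2; the period length is 2.
Hence the expansion of sqrt(738) is a_0 = 27 followed by the repeating block 6, 54 (period 2).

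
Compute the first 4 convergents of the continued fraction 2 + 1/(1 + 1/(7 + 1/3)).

Using the convergent recurrence p_i = a_i*p_{i-1} + p_{i-2}, q_i = a_i*q_{i-1} + q_{i-2} with p_{-2}=0, p_{-1}=1, q_{-2}=1, q_{-1}=0:
  i=0: a_0=2, p_0 = 2*1 + 0 = 2, q_0 = 2*0 + 1 = 1.
  i=1: a_1=1, p_1 = 1*2 + 1 = 3, q_1 = 1*1 + 0 = 1.
  i=2: a_2=7, p_2 = 7*3 + 2 = 23, q_2 = 7*1 + 1 = 8.
  i=3: a_3=3, p_3 = 3*23 + 3 = 72, q_3 = 3*8 + 1 = 25.

2/1, 3/1, 23/8, 72/25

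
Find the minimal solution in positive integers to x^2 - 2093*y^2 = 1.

(x, y) = (183, 4)

First expand sqrt(2093) as a continued fraction. With x_i = (sqrt(2093) + m_i)/d_i and (m_0, d_0) = (0, 1): a_0 = floor(sqrt(2093)) = 45, since 45^2 = 2025 <= 2093 < 2116 = 46^2.
Iterate m_{i+1} = d_i*a_i - m_i, d_{i+1} = (2093 - m_{i+1}^2)/d_i, a_{i+1} = floor((a_0 + m_{i+1})/d_{i+1}):
  m_1 = 1*45 - 0 = 45, d_1 = (2093 - 45^2)/1 = 68/1 = 68, a_1 = floor((45 + 45)/68) = 1.
  m_2 = 68*1 - 45 = 23, d_2 = (2093 - 23^2)/68 = 1564/68 = 23, a_2 = floor((45 + 23)/23) = 2.
  m_3 = 23*2 - 23 = 23, d_3 = (2093 - 23^2)/23 = 1564/23 = 68, a_3 = floor((45 + 23)/68) = 1.
  m_4 = 68*1 - 23 = 45, d_4 = (2093 - 45^2)/68 = 68/68 = 1, a_4 = floor((45 + 45)/1) = 90.
  m_5 = 1*90 - 45 = 45, d_5 = (2093 - 45^2)/1 = 68/1 = 68: (m_5, d_5) = (m_1, d_1) = (45, 68), so from here the quotients repeat a_1, ..., a_4; the period length is 4.
So sqrt(2093) = [45; (1, 2, 1, 90)] with period length k = 4.
k is even, so the fundamental solution of x^2 - 2093y^2 = 1 is (p_{k-1}, q_{k-1}) = (p_3, q_3); compute convergents through index 3.
Convergents (p_i = a_i*p_{i-1} + p_{i-2}, q_i = a_i*q_{i-1} + q_{i-2} with p_{-2}=0, p_{-1}=1, q_{-2}=1, q_{-1}=0):
  i=0: a_0=45, p_0 = 45*1 + 0 = 45, q_0 = 45*0 + 1 = 1.
  i=1: a_1=1, p_1 = 1*45 + 1 = 46, q_1 = 1*1 + 0 = 1.
  i=2: a_2=2, p_2 = 2*46 + 45 = 137, q_2 = 2*1 + 1 = 3.
  i=3: a_3=1, p_3 = 1*137 + 46 = 183, q_3 = 1*3 + 1 = 4.
Check: 183^2 - 2093*4^2 = 33489 - 33488 = 1, so (x, y) = (183, 4) solves the equation, and by the theorem it is the least positive solution.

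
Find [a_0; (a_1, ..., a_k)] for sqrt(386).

[19; (1, 1, 1, 4, 1, 18, 1, 4, 1, 1, 1, 38)]

Write x_i = (sqrt(386) + m_i)/d_i with (m_0, d_0) = (0, 1). a_0 = floor(sqrt(386)) = 19, since 19^2 = 361 <= 386 < 400 = 20^2.
Iterate m_{i+1} = d_i*a_i - m_i, d_{i+1} = (386 - m_{i+1}^2)/d_i, a_{i+1} = floor((a_0 + m_{i+1})/d_{i+1}):
  m_1 = 1*19 - 0 = 19, d_1 = (386 - 19^2)/1 = 25/1 = 25, a_1 = floor((19 + 19)/25) = 1.
  m_2 = 25*1 - 19 = 6, d_2 = (386 - 6^2)/25 = 350/25 = 14, a_2 = floor((19 + 6)/14) = 1.
  m_3 = 14*1 - 6 = 8, d_3 = (386 - 8^2)/14 = 322/14 = 23, a_3 = floor((19 + 8)/23) = 1.
  m_4 = 23*1 - 8 = 15, d_4 = (386 - 15^2)/23 = 161/23 = 7, a_4 = floor((19 + 15)/7) = 4.
  m_5 = 7*4 - 15 = 13, d_5 = (386 - 13^2)/7 = 217/7 = 31, a_5 = floor((19 + 13)/31) = 1.
  m_6 = 31*1 - 13 = 18, d_6 = (386 - 18^2)/31 = 62/31 = 2, a_6 = floor((19 + 18)/2) = 18.
  m_7 = 2*18 - 18 = 18, d_7 = (386 - 18^2)/2 = 62/2 = 31, a_7 = floor((19 + 18)/31) = 1.
  m_8 = 31*1 - 18 = 13, d_8 = (386 - 13^2)/31 = 217/31 = 7, a_8 = floor((19 + 13)/7) = 4.
  m_9 = 7*4 - 13 = 15, d_9 = (386 - 15^2)/7 = 161/7 = 23, a_9 = floor((19 + 15)/23) = 1.
  m_10 = 23*1 - 15 = 8, d_10 = (386 - 8^2)/23 = 322/23 = 14, a_10 = floor((19 + 8)/14) = 1.
  m_11 = 14*1 - 8 = 6, d_11 = (386 - 6^2)/14 = 350/14 = 25, a_11 = floor((19 + 6)/25) = 1.
  m_12 = 25*1 - 6 = 19, d_12 = (386 - 19^2)/25 = 25/25 = 1, a_12 = floor((19 + 19)/1) = 38.
  m_13 = 1*38 - 19 = 19, d_13 = (386 - 19^2)/1 = 25/1 = 25: (m_13, d_13) = (m_1, d_1) = (19, 25), so from here the quotients repeat a_1, ..., a_12; the period length is 12.
Hence the expansion of sqrt(386) is a_0 = 19 followed by the repeating block 1, 1, 1, 4, 1, 18, 1, 4, 1, 1, 1, 38 (period 12).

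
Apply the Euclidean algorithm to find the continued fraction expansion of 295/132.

[2; 4, 3, 1, 7]

Run the Euclidean algorithm on 295 and 132; the successive quotients are the partial quotients a_0, a_1, ... (each step inverts the fractional part left over by the previous one):
  295 = 2*132 + 31, so a_0 = 2.
  132 = 4*31 + 8, so a_1 = 4.
  31 = 3*8 + 7, so a_2 = 3.
  8 = 1*7 + 1, so a_3 = 1.
  7 = 7*1 + 0, so a_4 = 7.
The remainder reaches 0 after 5 divisions, so the expansion has 5 partial quotients, read off in order.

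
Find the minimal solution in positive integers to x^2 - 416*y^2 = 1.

First expand sqrt(416) as a continued fraction. With x_i = (sqrt(416) + m_i)/d_i and (m_0, d_0) = (0, 1): a_0 = floor(sqrt(416)) = 20, since 20^2 = 400 <= 416 < 441 = 21^2.
Iterate m_{i+1} = d_i*a_i - m_i, d_{i+1} = (416 - m_{i+1}^2)/d_i, a_{i+1} = floor((a_0 + m_{i+1})/d_{i+1}):
  m_1 = 1*20 - 0 = 20, d_1 = (416 - 20^2)/1 = 16/1 = 16, a_1 = floor((20 + 20)/16) = 2.
  m_2 = 16*2 - 20 = 12, d_2 = (416 - 12^2)/16 = 272/16 = 17, a_2 = floor((20 + 12)/17) = 1.
  m_3 = 17*1 - 12 = 5, d_3 = (416 - 5^2)/17 = 391/17 = 23, a_3 = floor((20 + 5)/23) = 1.
  m_4 = 23*1 - 5 = 18, d_4 = (416 - 18^2)/23 = 92/23 = 4, a_4 = floor((20 + 18)/4) = 9.
  m_5 = 4*9 - 18 = 18, d_5 = (416 - 18^2)/4 = 92/4 = 23, a_5 = floor((20 + 18)/23) = 1.
  m_6 = 23*1 - 18 = 5, d_6 = (416 - 5^2)/23 = 391/23 = 17, a_6 = floor((20 + 5)/17) = 1.
  m_7 = 17*1 - 5 = 12, d_7 = (416 - 12^2)/17 = 272/17 = 16, a_7 = floor((20 + 12)/16) = 2.
  m_8 = 16*2 - 12 = 20, d_8 = (416 - 20^2)/16 = 16/16 = 1, a_8 = floor((20 + 20)/1) = 40.
  m_9 = 1*40 - 20 = 20, d_9 = (416 - 20^2)/1 = 16/1 = 16: (m_9, d_9) = (m_1, d_1) = (20, 16), so from here the quotients repeat a_1, ..., a_8; the period length is 8.
So sqrt(416) = [20; (2, 1, 1, 9, 1, 1, 2, 40)] with period length k = 8.
k is even, so the fundamental solution of x^2 - 416y^2 = 1 is (p_{k-1}, q_{k-1}) = (p_7, q_7); compute convergents through index 7.
Convergents (p_i = a_i*p_{i-1} + p_{i-2}, q_i = a_i*q_{i-1} + q_{i-2} with p_{-2}=0, p_{-1}=1, q_{-2}=1, q_{-1}=0):
  i=0: a_0=20, p_0 = 20*1 + 0 = 20, q_0 = 20*0 + 1 = 1.
  i=1: a_1=2, p_1 = 2*20 + 1 = 41, q_1 = 2*1 + 0 = 2.
  i=2: a_2=1, p_2 = 1*41 + 20 = 61, q_2 = 1*2 + 1 = 3.
  i=3: a_3=1, p_3 = 1*61 + 41 = 102, q_3 = 1*3 + 2 = 5.
  i=4: a_4=9, p_4 = 9*102 + 61 = 979, q_4 = 9*5 + 3 = 48.
  i=5: a_5=1, p_5 = 1*979 + 102 = 1081, q_5 = 1*48 + 5 = 53.
  i=6: a_6=1, p_6 = 1*1081 + 979 = 2060, q_6 = 1*53 + 48 = 101.
  i=7: a_7=2, p_7 = 2*2060 + 1081 = 5201, q_7 = 2*101 + 53 = 255.
Check: 5201^2 - 416*255^2 = 27050401 - 27050400 = 1, so (x, y) = (5201, 255) solves the equation, and by the theorem it is the least positive solution.

(x, y) = (5201, 255)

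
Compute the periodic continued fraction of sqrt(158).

[12; (1, 1, 3, 12, 3, 1, 1, 24)]

Write x_i = (sqrt(158) + m_i)/d_i with (m_0, d_0) = (0, 1). a_0 = floor(sqrt(158)) = 12, since 12^2 = 144 <= 158 < 169 = 13^2.
Iterate m_{i+1} = d_i*a_i - m_i, d_{i+1} = (158 - m_{i+1}^2)/d_i, a_{i+1} = floor((a_0 + m_{i+1})/d_{i+1}):
  m_1 = 1*12 - 0 = 12, d_1 = (158 - 12^2)/1 = 14/1 = 14, a_1 = floor((12 + 12)/14) = 1.
  m_2 = 14*1 - 12 = 2, d_2 = (158 - 2^2)/14 = 154/14 = 11, a_2 = floor((12 + 2)/11) = 1.
  m_3 = 11*1 - 2 = 9, d_3 = (158 - 9^2)/11 = 77/11 = 7, a_3 = floor((12 + 9)/7) = 3.
  m_4 = 7*3 - 9 = 12, d_4 = (158 - 12^2)/7 = 14/7 = 2, a_4 = floor((12 + 12)/2) = 12.
  m_5 = 2*12 - 12 = 12, d_5 = (158 - 12^2)/2 = 14/2 = 7, a_5 = floor((12 + 12)/7) = 3.
  m_6 = 7*3 - 12 = 9, d_6 = (158 - 9^2)/7 = 77/7 = 11, a_6 = floor((12 + 9)/11) = 1.
  m_7 = 11*1 - 9 = 2, d_7 = (158 - 2^2)/11 = 154/11 = 14, a_7 = floor((12 + 2)/14) = 1.
  m_8 = 14*1 - 2 = 12, d_8 = (158 - 12^2)/14 = 14/14 = 1, a_8 = floor((12 + 12)/1) = 24.
  m_9 = 1*24 - 12 = 12, d_9 = (158 - 12^2)/1 = 14/1 = 14: (m_9, d_9) = (m_1, d_1) = (12, 14), so from here the quotients repeat a_1, ..., a_8; the period length is 8.
Hence the expansion of sqrt(158) is a_0 = 12 followed by the repeating block 1, 1, 3, 12, 3, 1, 1, 24 (period 8).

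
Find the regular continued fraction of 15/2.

Run the Euclidean algorithm on 15 and 2; the successive quotients are the partial quotients a_0, a_1, ... (each step inverts the fractional part left over by the previous one):
  15 = 7*2 + 1, so a_0 = 7.
  2 = 2*1 + 0, so a_1 = 2.
The remainder reaches 0 after 2 divisions, so the expansion has 2 partial quotients, read off in order.

[7; 2]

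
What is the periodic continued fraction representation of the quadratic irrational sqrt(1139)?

[33; (1, 2, 1, 66)]

Write x_i = (sqrt(1139) + m_i)/d_i with (m_0, d_0) = (0, 1). a_0 = floor(sqrt(1139)) = 33, since 33^2 = 1089 <= 1139 < 1156 = 34^2.
Iterate m_{i+1} = d_i*a_i - m_i, d_{i+1} = (1139 - m_{i+1}^2)/d_i, a_{i+1} = floor((a_0 + m_{i+1})/d_{i+1}):
  m_1 = 1*33 - 0 = 33, d_1 = (1139 - 33^2)/1 = 50/1 = 50, a_1 = floor((33 + 33)/50) = 1.
  m_2 = 50*1 - 33 = 17, d_2 = (1139 - 17^2)/50 = 850/50 = 17, a_2 = floor((33 + 17)/17) = 2.
  m_3 = 17*2 - 17 = 17, d_3 = (1139 - 17^2)/17 = 850/17 = 50, a_3 = floor((33 + 17)/50) = 1.
  m_4 = 50*1 - 17 = 33, d_4 = (1139 - 33^2)/50 = 50/50 = 1, a_4 = floor((33 + 33)/1) = 66.
  m_5 = 1*66 - 33 = 33, d_5 = (1139 - 33^2)/1 = 50/1 = 50: (m_5, d_5) = (m_1, d_1) = (33, 50), so from here the quotients repeat a_1, ..., a_4; the period length is 4.
Hence the expansion of sqrt(1139) is a_0 = 33 followed by the repeating block 1, 2, 1, 66 (period 4).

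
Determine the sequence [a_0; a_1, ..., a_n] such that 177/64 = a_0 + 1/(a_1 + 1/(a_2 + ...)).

[2; 1, 3, 3, 1, 3]

Run the Euclidean algorithm on 177 and 64; the successive quotients are the partial quotients a_0, a_1, ... (each step inverts the fractional part left over by the previous one):
  177 = 2*64 + 49, so a_0 = 2.
  64 = 1*49 + 15, so a_1 = 1.
  49 = 3*15 + 4, so a_2 = 3.
  15 = 3*4 + 3, so a_3 = 3.
  4 = 1*3 + 1, so a_4 = 1.
  3 = 3*1 + 0, so a_5 = 3.
The remainder reaches 0 after 6 divisions, so the expansion has 6 partial quotients, read off in order.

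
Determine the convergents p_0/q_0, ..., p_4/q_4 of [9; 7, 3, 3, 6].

Using the convergent recurrence p_i = a_i*p_{i-1} + p_{i-2}, q_i = a_i*q_{i-1} + q_{i-2} with p_{-2}=0, p_{-1}=1, q_{-2}=1, q_{-1}=0:
  i=0: a_0=9, p_0 = 9*1 + 0 = 9, q_0 = 9*0 + 1 = 1.
  i=1: a_1=7, p_1 = 7*9 + 1 = 64, q_1 = 7*1 + 0 = 7.
  i=2: a_2=3, p_2 = 3*64 + 9 = 201, q_2 = 3*7 + 1 = 22.
  i=3: a_3=3, p_3 = 3*201 + 64 = 667, q_3 = 3*22 + 7 = 73.
  i=4: a_4=6, p_4 = 6*667 + 201 = 4203, q_4 = 6*73 + 22 = 460.

9/1, 64/7, 201/22, 667/73, 4203/460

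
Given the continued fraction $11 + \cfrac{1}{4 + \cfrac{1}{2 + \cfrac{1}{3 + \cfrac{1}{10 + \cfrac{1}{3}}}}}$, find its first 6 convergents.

Using the convergent recurrence p_i = a_i*p_{i-1} + p_{i-2}, q_i = a_i*q_{i-1} + q_{i-2} with p_{-2}=0, p_{-1}=1, q_{-2}=1, q_{-1}=0:
  i=0: a_0=11, p_0 = 11*1 + 0 = 11, q_0 = 11*0 + 1 = 1.
  i=1: a_1=4, p_1 = 4*11 + 1 = 45, q_1 = 4*1 + 0 = 4.
  i=2: a_2=2, p_2 = 2*45 + 11 = 101, q_2 = 2*4 + 1 = 9.
  i=3: a_3=3, p_3 = 3*101 + 45 = 348, q_3 = 3*9 + 4 = 31.
  i=4: a_4=10, p_4 = 10*348 + 101 = 3581, q_4 = 10*31 + 9 = 319.
  i=5: a_5=3, p_5 = 3*3581 + 348 = 11091, q_5 = 3*319 + 31 = 988.

11/1, 45/4, 101/9, 348/31, 3581/319, 11091/988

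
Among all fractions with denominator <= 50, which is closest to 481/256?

Expand x = 481/256 as a continued fraction with the Euclidean algorithm:
  481 = 1*256 + 225, so a_0 = 1.
  256 = 1*225 + 31, so a_1 = 1.
  225 = 7*31 + 8, so a_2 = 7.
  31 = 3*8 + 7, so a_3 = 3.
  8 = 1*7 + 1, so a_4 = 1.
  7 = 7*1 + 0, so a_5 = 7.
so x = [1; 1, 7, 3, 1, 7].
Convergents (p_i = a_i*p_{i-1} + p_{i-2}, q_i = a_i*q_{i-1} + q_{i-2} with p_{-2}=0, p_{-1}=1, q_{-2}=1, q_{-1}=0), until the denominator exceeds 50:
  i=0: a_0=1, p_0 = 1*1 + 0 = 1, q_0 = 1*0 + 1 = 1.
  i=1: a_1=1, p_1 = 1*1 + 1 = 2, q_1 = 1*1 + 0 = 1.
  i=2: a_2=7, p_2 = 7*2 + 1 = 15, q_2 = 7*1 + 1 = 8.
  i=3: a_3=3, p_3 = 3*15 + 2 = 47, q_3 = 3*8 + 1 = 25.
  i=4: a_4=1, p_4 = 1*47 + 15 = 62, q_4 = 1*25 + 8 = 33.
  i=5: a_5=7, p_5 = 7*62 + 47 = 481, q_5 = 7*33 + 25 = 256.
q_5 = 256 > 50, so the last convergent with denominator <= 50 is p_4/q_4 = 62/33.
The closest fraction with denominator <= 50 is either p_4/q_4 or the intermediate fraction (k*p_4 + p_3)/(k*q_4 + q_3) with the largest k >= 1 whose denominator stays <= 50; these approach x as k grows, and every other convergent or intermediate fraction in range is farther away.
Largest k: floor((50 - q_3)/q_4) = floor((50 - 25)/33) = 0.
Since k = 0, no intermediate fraction beyond p_4/q_4 has denominator <= 50, so the convergent 62/33 is the closest (its error is |481*33 - 62*256|/(256*33) = 1/8448).

62/33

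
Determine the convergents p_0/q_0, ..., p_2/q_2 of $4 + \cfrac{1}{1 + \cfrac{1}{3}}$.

4/1, 5/1, 19/4

Using the convergent recurrence p_i = a_i*p_{i-1} + p_{i-2}, q_i = a_i*q_{i-1} + q_{i-2} with p_{-2}=0, p_{-1}=1, q_{-2}=1, q_{-1}=0:
  i=0: a_0=4, p_0 = 4*1 + 0 = 4, q_0 = 4*0 + 1 = 1.
  i=1: a_1=1, p_1 = 1*4 + 1 = 5, q_1 = 1*1 + 0 = 1.
  i=2: a_2=3, p_2 = 3*5 + 4 = 19, q_2 = 3*1 + 1 = 4.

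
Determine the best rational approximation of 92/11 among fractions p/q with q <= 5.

Expand x = 92/11 as a continued fraction with the Euclidean algorithm:
  92 = 8*11 + 4, so a_0 = 8.
  11 = 2*4 + 3, so a_1 = 2.
  4 = 1*3 + 1, so a_2 = 1.
  3 = 3*1 + 0, so a_3 = 3.
so x = [8; 2, 1, 3].
Convergents (p_i = a_i*p_{i-1} + p_{i-2}, q_i = a_i*q_{i-1} + q_{i-2} with p_{-2}=0, p_{-1}=1, q_{-2}=1, q_{-1}=0), until the denominator exceeds 5:
  i=0: a_0=8, p_0 = 8*1 + 0 = 8, q_0 = 8*0 + 1 = 1.
  i=1: a_1=2, p_1 = 2*8 + 1 = 17, q_1 = 2*1 + 0 = 2.
  i=2: a_2=1, p_2 = 1*17 + 8 = 25, q_2 = 1*2 + 1 = 3.
  i=3: a_3=3, p_3 = 3*25 + 17 = 92, q_3 = 3*3 + 2 = 11.
q_3 = 11 > 5, so the last convergent with denominator <= 5 is p_2/q_2 = 25/3.
The closest fraction with denominator <= 5 is either p_2/q_2 or the intermediate fraction (k*p_2 + p_1)/(k*q_2 + q_1) with the largest k >= 1 whose denominator stays <= 5; these approach x as k grows, and every other convergent or intermediate fraction in range is farther away.
Largest k: floor((5 - q_1)/q_2) = floor((5 - 2)/3) = 1.
That gives (1*25 + 17)/(1*3 + 2) = 42/5.
Compare the errors: |x - 25/3| = |92*3 - 25*11|/(11*3) = 1/33, and |x - 42/5| = |92*5 - 42*11|/(11*5) = 2/55.
Cross-multiplying, 1*55 = 55 < 66 = 2*33, so 1/33 is smaller: the convergent 25/3 is closer to x than 42/5.

25/3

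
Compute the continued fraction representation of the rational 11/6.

Run the Euclidean algorithm on 11 and 6; the successive quotients are the partial quotients a_0, a_1, ... (each step inverts the fractional part left over by the previous one):
  11 = 1*6 + 5, so a_0 = 1.
  6 = 1*5 + 1, so a_1 = 1.
  5 = 5*1 + 0, so a_2 = 5.
The remainder reaches 0 after 3 divisions, so the expansion has 3 partial quotients, read off in order.

[1; 1, 5]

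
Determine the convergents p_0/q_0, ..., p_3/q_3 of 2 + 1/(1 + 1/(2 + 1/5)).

2/1, 3/1, 8/3, 43/16

Using the convergent recurrence p_i = a_i*p_{i-1} + p_{i-2}, q_i = a_i*q_{i-1} + q_{i-2} with p_{-2}=0, p_{-1}=1, q_{-2}=1, q_{-1}=0:
  i=0: a_0=2, p_0 = 2*1 + 0 = 2, q_0 = 2*0 + 1 = 1.
  i=1: a_1=1, p_1 = 1*2 + 1 = 3, q_1 = 1*1 + 0 = 1.
  i=2: a_2=2, p_2 = 2*3 + 2 = 8, q_2 = 2*1 + 1 = 3.
  i=3: a_3=5, p_3 = 5*8 + 3 = 43, q_3 = 5*3 + 1 = 16.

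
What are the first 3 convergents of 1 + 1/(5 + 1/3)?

Using the convergent recurrence p_i = a_i*p_{i-1} + p_{i-2}, q_i = a_i*q_{i-1} + q_{i-2} with p_{-2}=0, p_{-1}=1, q_{-2}=1, q_{-1}=0:
  i=0: a_0=1, p_0 = 1*1 + 0 = 1, q_0 = 1*0 + 1 = 1.
  i=1: a_1=5, p_1 = 5*1 + 1 = 6, q_1 = 5*1 + 0 = 5.
  i=2: a_2=3, p_2 = 3*6 + 1 = 19, q_2 = 3*5 + 1 = 16.

1/1, 6/5, 19/16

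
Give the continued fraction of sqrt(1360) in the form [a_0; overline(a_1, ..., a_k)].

Write x_i = (sqrt(1360) + m_i)/d_i with (m_0, d_0) = (0, 1). a_0 = floor(sqrt(1360)) = 36, since 36^2 = 1296 <= 1360 < 1369 = 37^2.
Iterate m_{i+1} = d_i*a_i - m_i, d_{i+1} = (1360 - m_{i+1}^2)/d_i, a_{i+1} = floor((a_0 + m_{i+1})/d_{i+1}):
  m_1 = 1*36 - 0 = 36, d_1 = (1360 - 36^2)/1 = 64/1 = 64, a_1 = floor((36 + 36)/64) = 1.
  m_2 = 64*1 - 36 = 28, d_2 = (1360 - 28^2)/64 = 576/64 = 9, a_2 = floor((36 + 28)/9) = 7.
  m_3 = 9*7 - 28 = 35, d_3 = (1360 - 35^2)/9 = 135/9 = 15, a_3 = floor((36 + 35)/15) = 4.
  m_4 = 15*4 - 35 = 25, d_4 = (1360 - 25^2)/15 = 735/15 = 49, a_4 = floor((36 + 25)/49) = 1.
  m_5 = 49*1 - 25 = 24, d_5 = (1360 - 24^2)/49 = 784/49 = 16, a_5 = floor((36 + 24)/16) = 3.
  m_6 = 16*3 - 24 = 24, d_6 = (1360 - 24^2)/16 = 784/16 = 49, a_6 = floor((36 + 24)/49) = 1.
  m_7 = 49*1 - 24 = 25, d_7 = (1360 - 25^2)/49 = 735/49 = 15, a_7 = floor((36 + 25)/15) = 4.
  m_8 = 15*4 - 25 = 35, d_8 = (1360 - 35^2)/15 = 135/15 = 9, a_8 = floor((36 + 35)/9) = 7.
  m_9 = 9*7 - 35 = 28, d_9 = (1360 - 28^2)/9 = 576/9 = 64, a_9 = floor((36 + 28)/64) = 1.
  m_10 = 64*1 - 28 = 36, d_10 = (1360 - 36^2)/64 = 64/64 = 1, a_10 = floor((36 + 36)/1) = 72.
  m_11 = 1*72 - 36 = 36, d_11 = (1360 - 36^2)/1 = 64/1 = 64: (m_11, d_11) = (m_1, d_1) = (36, 64), so from here the quotients repeat a_1, ..., a_10; the period length is 10.
Hence the expansion of sqrt(1360) is a_0 = 36 followed by the repeating block 1, 7, 4, 1, 3, 1, 4, 7, 1, 72 (period 10).

[36; overline(1, 7, 4, 1, 3, 1, 4, 7, 1, 72)]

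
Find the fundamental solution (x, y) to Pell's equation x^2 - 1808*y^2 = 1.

First expand sqrt(1808) as a continued fraction. With x_i = (sqrt(1808) + m_i)/d_i and (m_0, d_0) = (0, 1): a_0 = floor(sqrt(1808)) = 42, since 42^2 = 1764 <= 1808 < 1849 = 43^2.
Iterate m_{i+1} = d_i*a_i - m_i, d_{i+1} = (1808 - m_{i+1}^2)/d_i, a_{i+1} = floor((a_0 + m_{i+1})/d_{i+1}):
  m_1 = 1*42 - 0 = 42, d_1 = (1808 - 42^2)/1 = 44/1 = 44, a_1 = floor((42 + 42)/44) = 1.
  m_2 = 44*1 - 42 = 2, d_2 = (1808 - 2^2)/44 = 1804/44 = 41, a_2 = floor((42 + 2)/41) = 1.
  m_3 = 41*1 - 2 = 39, d_3 = (1808 - 39^2)/41 = 287/41 = 7, a_3 = floor((42 + 39)/7) = 11.
  m_4 = 7*11 - 39 = 38, d_4 = (1808 - 38^2)/7 = 364/7 = 52, a_4 = floor((42 + 38)/52) = 1.
  m_5 = 52*1 - 38 = 14, d_5 = (1808 - 14^2)/52 = 1612/52 = 31, a_5 = floor((42 + 14)/31) = 1.
  m_6 = 31*1 - 14 = 17, d_6 = (1808 - 17^2)/31 = 1519/31 = 49, a_6 = floor((42 + 17)/49) = 1.
  m_7 = 49*1 - 17 = 32, d_7 = (1808 - 32^2)/49 = 784/49 = 16, a_7 = floor((42 + 32)/16) = 4.
  m_8 = 16*4 - 32 = 32, d_8 = (1808 - 32^2)/16 = 784/16 = 49, a_8 = floor((42 + 32)/49) = 1.
  m_9 = 49*1 - 32 = 17, d_9 = (1808 - 17^2)/49 = 1519/49 = 31, a_9 = floor((42 + 17)/31) = 1.
  m_10 = 31*1 - 17 = 14, d_10 = (1808 - 14^2)/31 = 1612/31 = 52, a_10 = floor((42 + 14)/52) = 1.
  m_11 = 52*1 - 14 = 38, d_11 = (1808 - 38^2)/52 = 364/52 = 7, a_11 = floor((42 + 38)/7) = 11.
  m_12 = 7*11 - 38 = 39, d_12 = (1808 - 39^2)/7 = 287/7 = 41, a_12 = floor((42 + 39)/41) = 1.
  m_13 = 41*1 - 39 = 2, d_13 = (1808 - 2^2)/41 = 1804/41 = 44, a_13 = floor((42 + 2)/44) = 1.
  m_14 = 44*1 - 2 = 42, d_14 = (1808 - 42^2)/44 = 44/44 = 1, a_14 = floor((42 + 42)/1) = 84.
  m_15 = 1*84 - 42 = 42, d_15 = (1808 - 42^2)/1 = 44/1 = 44: (m_15, d_15) = (m_1, d_1) = (42, 44), so from here the quotients repeat a_1, ..., a_14; the period length is 14.
So sqrt(1808) = [42; (1, 1, 11, 1, 1, 1, 4, 1, 1, 1, 11, 1, 1, 84)] with period length k = 14.
k is even, so the fundamental solution of x^2 - 1808y^2 = 1 is (p_{k-1}, q_{k-1}) = (p_13, q_13); compute convergents through index 13.
Convergents (p_i = a_i*p_{i-1} + p_{i-2}, q_i = a_i*q_{i-1} + q_{i-2} with p_{-2}=0, p_{-1}=1, q_{-2}=1, q_{-1}=0):
  i=0: a_0=42, p_0 = 42*1 + 0 = 42, q_0 = 42*0 + 1 = 1.
  i=1: a_1=1, p_1 = 1*42 + 1 = 43, q_1 = 1*1 + 0 = 1.
  i=2: a_2=1, p_2 = 1*43 + 42 = 85, q_2 = 1*1 + 1 = 2.
  i=3: a_3=11, p_3 = 11*85 + 43 = 978, q_3 = 11*2 + 1 = 23.
  i=4: a_4=1, p_4 = 1*978 + 85 = 1063, q_4 = 1*23 + 2 = 25.
  i=5: a_5=1, p_5 = 1*1063 + 978 = 2041, q_5 = 1*25 + 23 = 48.
  i=6: a_6=1, p_6 = 1*2041 + 1063 = 3104, q_6 = 1*48 + 25 = 73.
  i=7: a_7=4, p_7 = 4*3104 + 2041 = 14457, q_7 = 4*73 + 48 = 340.
  i=8: a_8=1, p_8 = 1*14457 + 3104 = 17561, q_8 = 1*340 + 73 = 413.
  i=9: a_9=1, p_9 = 1*17561 + 14457 = 32018, q_9 = 1*413 + 340 = 753.
  i=10: a_10=1, p_10 = 1*32018 + 17561 = 49579, q_10 = 1*753 + 413 = 1166.
  i=11: a_11=11, p_11 = 11*49579 + 32018 = 577387, q_11 = 11*1166 + 753 = 13579.
  i=12: a_12=1, p_12 = 1*577387 + 49579 = 626966, q_12 = 1*13579 + 1166 = 14745.
  i=13: a_13=1, p_13 = 1*626966 + 577387 = 1204353, q_13 = 1*14745 + 13579 = 28324.
Check: 1204353^2 - 1808*28324^2 = 1450466148609 - 1450466148608 = 1, so (x, y) = (1204353, 28324) solves the equation, and by the theorem it is the least positive solution.

(x, y) = (1204353, 28324)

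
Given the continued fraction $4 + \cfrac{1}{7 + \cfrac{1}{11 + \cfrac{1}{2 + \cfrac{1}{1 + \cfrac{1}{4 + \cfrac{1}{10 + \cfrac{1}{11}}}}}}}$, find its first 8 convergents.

Using the convergent recurrence p_i = a_i*p_{i-1} + p_{i-2}, q_i = a_i*q_{i-1} + q_{i-2} with p_{-2}=0, p_{-1}=1, q_{-2}=1, q_{-1}=0:
  i=0: a_0=4, p_0 = 4*1 + 0 = 4, q_0 = 4*0 + 1 = 1.
  i=1: a_1=7, p_1 = 7*4 + 1 = 29, q_1 = 7*1 + 0 = 7.
  i=2: a_2=11, p_2 = 11*29 + 4 = 323, q_2 = 11*7 + 1 = 78.
  i=3: a_3=2, p_3 = 2*323 + 29 = 675, q_3 = 2*78 + 7 = 163.
  i=4: a_4=1, p_4 = 1*675 + 323 = 998, q_4 = 1*163 + 78 = 241.
  i=5: a_5=4, p_5 = 4*998 + 675 = 4667, q_5 = 4*241 + 163 = 1127.
  i=6: a_6=10, p_6 = 10*4667 + 998 = 47668, q_6 = 10*1127 + 241 = 11511.
  i=7: a_7=11, p_7 = 11*47668 + 4667 = 529015, q_7 = 11*11511 + 1127 = 127748.

4/1, 29/7, 323/78, 675/163, 998/241, 4667/1127, 47668/11511, 529015/127748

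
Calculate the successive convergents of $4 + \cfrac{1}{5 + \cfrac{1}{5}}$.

Using the convergent recurrence p_i = a_i*p_{i-1} + p_{i-2}, q_i = a_i*q_{i-1} + q_{i-2} with p_{-2}=0, p_{-1}=1, q_{-2}=1, q_{-1}=0:
  i=0: a_0=4, p_0 = 4*1 + 0 = 4, q_0 = 4*0 + 1 = 1.
  i=1: a_1=5, p_1 = 5*4 + 1 = 21, q_1 = 5*1 + 0 = 5.
  i=2: a_2=5, p_2 = 5*21 + 4 = 109, q_2 = 5*5 + 1 = 26.

4/1, 21/5, 109/26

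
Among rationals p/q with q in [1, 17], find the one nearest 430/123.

7/2

Expand x = 430/123 as a continued fraction with the Euclidean algorithm:
  430 = 3*123 + 61, so a_0 = 3.
  123 = 2*61 + 1, so a_1 = 2.
  61 = 61*1 + 0, so a_2 = 61.
so x = [3; 2, 61].
Convergents (p_i = a_i*p_{i-1} + p_{i-2}, q_i = a_i*q_{i-1} + q_{i-2} with p_{-2}=0, p_{-1}=1, q_{-2}=1, q_{-1}=0), until the denominator exceeds 17:
  i=0: a_0=3, p_0 = 3*1 + 0 = 3, q_0 = 3*0 + 1 = 1.
  i=1: a_1=2, p_1 = 2*3 + 1 = 7, q_1 = 2*1 + 0 = 2.
  i=2: a_2=61, p_2 = 61*7 + 3 = 430, q_2 = 61*2 + 1 = 123.
q_2 = 123 > 17, so the last convergent with denominator <= 17 is p_1/q_1 = 7/2.
The closest fraction with denominator <= 17 is either p_1/q_1 or the intermediate fraction (k*p_1 + p_0)/(k*q_1 + q_0) with the largest k >= 1 whose denominator stays <= 17; these approach x as k grows, and every other convergent or intermediate fraction in range is farther away.
Largest k: floor((17 - q_0)/q_1) = floor((17 - 1)/2) = 8.
That gives (8*7 + 3)/(8*2 + 1) = 59/17.
Compare the errors: |x - 7/2| = |430*2 - 7*123|/(123*2) = 1/246, and |x - 59/17| = |430*17 - 59*123|/(123*17) = 53/2091.
Cross-multiplying, 1*2091 = 2091 < 13038 = 53*246, so 1/246 is smaller: the convergent 7/2 is closer to x than 59/17.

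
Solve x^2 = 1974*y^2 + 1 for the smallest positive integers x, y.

First expand sqrt(1974) as a continued fraction. With x_i = (sqrt(1974) + m_i)/d_i and (m_0, d_0) = (0, 1): a_0 = floor(sqrt(1974)) = 44, since 44^2 = 1936 <= 1974 < 2025 = 45^2.
Iterate m_{i+1} = d_i*a_i - m_i, d_{i+1} = (1974 - m_{i+1}^2)/d_i, a_{i+1} = floor((a_0 + m_{i+1})/d_{i+1}):
  m_1 = 1*44 - 0 = 44, d_1 = (1974 - 44^2)/1 = 38/1 = 38, a_1 = floor((44 + 44)/38) = 2.
  m_2 = 38*2 - 44 = 32, d_2 = (1974 - 32^2)/38 = 950/38 = 25, a_2 = floor((44 + 32)/25) = 3.
  m_3 = 25*3 - 32 = 43, d_3 = (1974 - 43^2)/25 = 125/25 = 5, a_3 = floor((44 + 43)/5) = 17.
  m_4 = 5*17 - 43 = 42, d_4 = (1974 - 42^2)/5 = 210/5 = 42, a_4 = floor((44 + 42)/42) = 2.
  m_5 = 42*2 - 42 = 42, d_5 = (1974 - 42^2)/42 = 210/42 = 5, a_5 = floor((44 + 42)/5) = 17.
  m_6 = 5*17 - 42 = 43, d_6 = (1974 - 43^2)/5 = 125/5 = 25, a_6 = floor((44 + 43)/25) = 3.
  m_7 = 25*3 - 43 = 32, d_7 = (1974 - 32^2)/25 = 950/25 = 38, a_7 = floor((44 + 32)/38) = 2.
  m_8 = 38*2 - 32 = 44, d_8 = (1974 - 44^2)/38 = 38/38 = 1, a_8 = floor((44 + 44)/1) = 88.
  m_9 = 1*88 - 44 = 44, d_9 = (1974 - 44^2)/1 = 38/1 = 38: (m_9, d_9) = (m_1, d_1) = (44, 38), so from here the quotients repeat a_1, ..., a_8; the period length is 8.
So sqrt(1974) = [44; (2, 3, 17, 2, 17, 3, 2, 88)] with period length k = 8.
k is even, so the fundamental solution of x^2 - 1974y^2 = 1 is (p_{k-1}, q_{k-1}) = (p_7, q_7); compute convergents through index 7.
Convergents (p_i = a_i*p_{i-1} + p_{i-2}, q_i = a_i*q_{i-1} + q_{i-2} with p_{-2}=0, p_{-1}=1, q_{-2}=1, q_{-1}=0):
  i=0: a_0=44, p_0 = 44*1 + 0 = 44, q_0 = 44*0 + 1 = 1.
  i=1: a_1=2, p_1 = 2*44 + 1 = 89, q_1 = 2*1 + 0 = 2.
  i=2: a_2=3, p_2 = 3*89 + 44 = 311, q_2 = 3*2 + 1 = 7.
  i=3: a_3=17, p_3 = 17*311 + 89 = 5376, q_3 = 17*7 + 2 = 121.
  i=4: a_4=2, p_4 = 2*5376 + 311 = 11063, q_4 = 2*121 + 7 = 249.
  i=5: a_5=17, p_5 = 17*11063 + 5376 = 193447, q_5 = 17*249 + 121 = 4354.
  i=6: a_6=3, p_6 = 3*193447 + 11063 = 591404, q_6 = 3*4354 + 249 = 13311.
  i=7: a_7=2, p_7 = 2*591404 + 193447 = 1376255, q_7 = 2*13311 + 4354 = 30976.
Check: 1376255^2 - 1974*30976^2 = 1894077825025 - 1894077825024 = 1, so (x, y) = (1376255, 30976) solves the equation, and by the theorem it is the least positive solution.

(x, y) = (1376255, 30976)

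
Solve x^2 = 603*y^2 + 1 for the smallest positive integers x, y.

First expand sqrt(603) as a continued fraction. With x_i = (sqrt(603) + m_i)/d_i and (m_0, d_0) = (0, 1): a_0 = floor(sqrt(603)) = 24, since 24^2 = 576 <= 603 < 625 = 25^2.
Iterate m_{i+1} = d_i*a_i - m_i, d_{i+1} = (603 - m_{i+1}^2)/d_i, a_{i+1} = floor((a_0 + m_{i+1})/d_{i+1}):
  m_1 = 1*24 - 0 = 24, d_1 = (603 - 24^2)/1 = 27/1 = 27, a_1 = floor((24 + 24)/27) = 1.
  m_2 = 27*1 - 24 = 3, d_2 = (603 - 3^2)/27 = 594/27 = 22, a_2 = floor((24 + 3)/22) = 1.
  m_3 = 22*1 - 3 = 19, d_3 = (603 - 19^2)/22 = 242/22 = 11, a_3 = floor((24 + 19)/11) = 3.
  m_4 = 11*3 - 19 = 14, d_4 = (603 - 14^2)/11 = 407/11 = 37, a_4 = floor((24 + 14)/37) = 1.
  m_5 = 37*1 - 14 = 23, d_5 = (603 - 23^2)/37 = 74/37 = 2, a_5 = floor((24 + 23)/2) = 23.
  m_6 = 2*23 - 23 = 23, d_6 = (603 - 23^2)/2 = 74/2 = 37, a_6 = floor((24 + 23)/37) = 1.
  m_7 = 37*1 - 23 = 14, d_7 = (603 - 14^2)/37 = 407/37 = 11, a_7 = floor((24 + 14)/11) = 3.
  m_8 = 11*3 - 14 = 19, d_8 = (603 - 19^2)/11 = 242/11 = 22, a_8 = floor((24 + 19)/22) = 1.
  m_9 = 22*1 - 19 = 3, d_9 = (603 - 3^2)/22 = 594/22 = 27, a_9 = floor((24 + 3)/27) = 1.
  m_10 = 27*1 - 3 = 24, d_10 = (603 - 24^2)/27 = 27/27 = 1, a_10 = floor((24 + 24)/1) = 48.
  m_11 = 1*48 - 24 = 24, d_11 = (603 - 24^2)/1 = 27/1 = 27: (m_11, d_11) = (m_1, d_1) = (24, 27), so from here the quotients repeat a_1, ..., a_10; the period length is 10.
So sqrt(603) = [24; (1, 1, 3, 1, 23, 1, 3, 1, 1, 48)] with period length k = 10.
k is even, so the fundamental solution of x^2 - 603y^2 = 1 is (p_{k-1}, q_{k-1}) = (p_9, q_9); compute convergents through index 9.
Convergents (p_i = a_i*p_{i-1} + p_{i-2}, q_i = a_i*q_{i-1} + q_{i-2} with p_{-2}=0, p_{-1}=1, q_{-2}=1, q_{-1}=0):
  i=0: a_0=24, p_0 = 24*1 + 0 = 24, q_0 = 24*0 + 1 = 1.
  i=1: a_1=1, p_1 = 1*24 + 1 = 25, q_1 = 1*1 + 0 = 1.
  i=2: a_2=1, p_2 = 1*25 + 24 = 49, q_2 = 1*1 + 1 = 2.
  i=3: a_3=3, p_3 = 3*49 + 25 = 172, q_3 = 3*2 + 1 = 7.
  i=4: a_4=1, p_4 = 1*172 + 49 = 221, q_4 = 1*7 + 2 = 9.
  i=5: a_5=23, p_5 = 23*221 + 172 = 5255, q_5 = 23*9 + 7 = 214.
  i=6: a_6=1, p_6 = 1*5255 + 221 = 5476, q_6 = 1*214 + 9 = 223.
  i=7: a_7=3, p_7 = 3*5476 + 5255 = 21683, q_7 = 3*223 + 214 = 883.
  i=8: a_8=1, p_8 = 1*21683 + 5476 = 27159, q_8 = 1*883 + 223 = 1106.
  i=9: a_9=1, p_9 = 1*27159 + 21683 = 48842, q_9 = 1*1106 + 883 = 1989.
Check: 48842^2 - 603*1989^2 = 2385540964 - 2385540963 = 1, so (x, y) = (48842, 1989) solves the equation, and by the theorem it is the least positive solution.

(x, y) = (48842, 1989)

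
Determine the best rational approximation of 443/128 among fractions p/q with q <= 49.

Expand x = 443/128 as a continued fraction with the Euclidean algorithm:
  443 = 3*128 + 59, so a_0 = 3.
  128 = 2*59 + 10, so a_1 = 2.
  59 = 5*10 + 9, so a_2 = 5.
  10 = 1*9 + 1, so a_3 = 1.
  9 = 9*1 + 0, so a_4 = 9.
so x = [3; 2, 5, 1, 9].
Convergents (p_i = a_i*p_{i-1} + p_{i-2}, q_i = a_i*q_{i-1} + q_{i-2} with p_{-2}=0, p_{-1}=1, q_{-2}=1, q_{-1}=0), until the denominator exceeds 49:
  i=0: a_0=3, p_0 = 3*1 + 0 = 3, q_0 = 3*0 + 1 = 1.
  i=1: a_1=2, p_1 = 2*3 + 1 = 7, q_1 = 2*1 + 0 = 2.
  i=2: a_2=5, p_2 = 5*7 + 3 = 38, q_2 = 5*2 + 1 = 11.
  i=3: a_3=1, p_3 = 1*38 + 7 = 45, q_3 = 1*11 + 2 = 13.
  i=4: a_4=9, p_4 = 9*45 + 38 = 443, q_4 = 9*13 + 11 = 128.
q_4 = 128 > 49, so the last convergent with denominator <= 49 is p_3/q_3 = 45/13.
The closest fraction with denominator <= 49 is either p_3/q_3 or the intermediate fraction (k*p_3 + p_2)/(k*q_3 + q_2) with the largest k >= 1 whose denominator stays <= 49; these approach x as k grows, and every other convergent or intermediate fraction in range is farther away.
Largest k: floor((49 - q_2)/q_3) = floor((49 - 11)/13) = 2.
That gives (2*45 + 38)/(2*13 + 11) = 128/37.
Compare the errors: |x - 45/13| = |443*13 - 45*128|/(128*13) = 1/1664, and |x - 128/37| = |443*37 - 128*128|/(128*37) = 7/4736.
Cross-multiplying, 1*4736 = 4736 < 11648 = 7*1664, so 1/1664 is smaller: the convergent 45/13 is closer to x than 128/37.

45/13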